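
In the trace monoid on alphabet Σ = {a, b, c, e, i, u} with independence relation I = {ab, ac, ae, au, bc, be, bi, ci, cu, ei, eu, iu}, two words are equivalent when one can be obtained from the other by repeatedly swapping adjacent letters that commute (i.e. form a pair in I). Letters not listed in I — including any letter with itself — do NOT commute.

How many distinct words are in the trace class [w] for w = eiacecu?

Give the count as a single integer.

drop 0:e onto floor
drop 1:i onto floor
drop 2:a onto {1:i}
drop 3:c onto {0:e}
drop 4:e onto {3:c}
drop 5:c onto {4:e}
drop 6:u onto floor
ground layer = {0:e, 1:i, 6:u}
drop-orders for the pieces not yet dropped (sum over which currently-grounded one goes next):
  1 to go: {2} 1  {5} 1  {6} 1
  2 to go: {1,2} 1  {2,5} 2  {2,6} 2  {4,5} 1  {5,6} 2
  3 to go: {1,2,5} 3  {1,2,6} 3  {2,4,5} 3  {2,5,6} 6  {3,4,5} 1  {4,5,6} 3
  4 to go: {0,3,4,5} 1  {1,2,4,5} 6  {1,2,5,6} 12  {2,3,4,5} 4  {2,4,5,6} 12  {3,4,5,6} 4
  5 to go: {0,2,3,4,5} 5  {0,3,4,5,6} 5  {1,2,3,4,5} 10  {1,2,4,5,6} 30  {2,3,4,5,6} 20
  if 0:e drops first: 60 orders
  if 1:i drops first: 30 orders
  if 6:u drops first: 15 orders
heap linearizations: 105

105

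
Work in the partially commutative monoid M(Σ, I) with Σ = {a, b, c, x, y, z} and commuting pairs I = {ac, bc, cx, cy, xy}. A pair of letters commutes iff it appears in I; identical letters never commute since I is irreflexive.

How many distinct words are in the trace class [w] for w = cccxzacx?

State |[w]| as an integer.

12

#0=c has no predecessor
#1=c depends on [0:c]
#2=c depends on [1:c]
#3=x has no predecessor
#4=z depends on [2:c, 3:x]
#5=a depends on [4:z]
#6=c depends on [4:z]
#7=x depends on [5:a]
sources: [0:c, 3:x]
N(rest) = Σ N(rest − s) over sources s of rest; N(one piece) = 1:
  size 1 → [6]=1  [7]=1
  size 2 → [5,7]=1  [6,7]=2
  size 3 → [5,6,7]=3
  size 4 → [4,5,6,7]=3
  size 5 → [2,4,5,6,7]=3  [3,4,5,6,7]=3
  size 6 → [1,2,4,5,6,7]=3  [2,3,4,5,6,7]=6
  first=0(c) contributes 9
  first=3(x) contributes 3
|[w]| = 12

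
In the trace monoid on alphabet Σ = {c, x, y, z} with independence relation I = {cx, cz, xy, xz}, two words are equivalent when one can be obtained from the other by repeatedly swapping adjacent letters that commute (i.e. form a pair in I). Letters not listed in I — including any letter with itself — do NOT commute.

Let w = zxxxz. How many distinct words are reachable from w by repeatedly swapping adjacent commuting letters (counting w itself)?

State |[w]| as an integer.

10

0(z) covers ∅
1(x) covers ∅
2(x) covers 1:x
3(x) covers 2:x
4(z) covers 0:z
floor of heap: 0:z, 1:x
completions by unplaced set U, small U first (add the entries for U minus each lowest piece of U):
  |U|=1: {3}:1  {4}:1
  |U|=2: {0,4}:1  {2,3}:1  {3,4}:2
  |U|=3: {0,3,4}:3  {1,2,3}:1  {2,3,4}:3
  start at 0(z): 4
  start at 1(x): 6
sum over floor = 10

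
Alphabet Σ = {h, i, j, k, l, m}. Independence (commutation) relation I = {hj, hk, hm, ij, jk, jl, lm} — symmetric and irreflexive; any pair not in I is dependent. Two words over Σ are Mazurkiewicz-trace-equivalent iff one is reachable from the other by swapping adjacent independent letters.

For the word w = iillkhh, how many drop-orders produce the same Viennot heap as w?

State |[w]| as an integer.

3

drop 0:i onto floor
drop 1:i onto {0:i}
drop 2:l onto {1:i}
drop 3:l onto {2:l}
drop 4:k onto {3:l}
drop 5:h onto {3:l}
drop 6:h onto {5:h}
ground layer = {0:i}
drop-orders for the pieces not yet dropped (sum over which currently-grounded one goes next):
  1 to go: {4} 1  {6} 1
  2 to go: {4,6} 2  {5,6} 1
  3 to go: {4,5,6} 3
  4 to go: {3,4,5,6} 3
  5 to go: {2,3,4,5,6} 3
  if 0:i drops first: 3 orders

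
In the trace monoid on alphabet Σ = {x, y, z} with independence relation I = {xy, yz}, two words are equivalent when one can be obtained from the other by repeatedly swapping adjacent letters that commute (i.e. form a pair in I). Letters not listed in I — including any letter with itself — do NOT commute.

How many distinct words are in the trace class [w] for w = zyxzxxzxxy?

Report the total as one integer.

45

piece 0:z — minimal
piece 1:y — minimal
piece 2:x rests on {0:z}
piece 3:z rests on {2:x}
piece 4:x rests on {3:z}
piece 5:x rests on {4:x}
piece 6:z rests on {5:x}
piece 7:x rests on {6:z}
piece 8:x rests on {7:x}
piece 9:y rests on {1:y}
minimal pieces: {0:z, 1:y}
ways to finish when only these pieces remain (= sum over removing one remaining piece with nothing left below it):
  1 left: {8}→1  {9}→1
  2 left: {1,9}→1  {7,8}→1  {8,9}→2
  3 left: {1,8,9}→3  {6,7,8}→1  {7,8,9}→3
  4 left: {1,7,8,9}→6  {5,6,7,8}→1  {6,7,8,9}→4
  5 left: {1,6,7,8,9}→10  {4,5,6,7,8}→1  {5,6,7,8,9}→5
  6 left: {1,5,6,7,8,9}→15  {3,4,5,6,7,8}→1  {4,5,6,7,8,9}→6
  7 left: {1,4,5,6,7,8,9}→21  {2,3,4,5,6,7,8}→1  {3,4,5,6,7,8,9}→7
  8 left: {0,2,3,4,5,6,7,8}→1  {1,3,4,5,6,7,8,9}→28  {2,3,4,5,6,7,8,9}→8
  placing 0:z first → 36 extensions
  placing 1:y first → 9 extensions
total linear extensions = 45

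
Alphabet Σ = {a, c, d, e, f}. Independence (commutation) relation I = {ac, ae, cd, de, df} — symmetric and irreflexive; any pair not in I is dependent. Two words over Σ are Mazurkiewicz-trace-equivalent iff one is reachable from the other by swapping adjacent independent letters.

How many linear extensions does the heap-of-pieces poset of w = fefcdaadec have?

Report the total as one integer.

95

0(f) covers ∅
1(e) covers 0:f
2(f) covers 1:e
3(c) covers 2:f
4(d) covers ∅
5(a) covers 2:f, 4:d
6(a) covers 5:a
7(d) covers 6:a
8(e) covers 3:c
9(c) covers 8:e
floor of heap: 0:f, 4:d
completions by unplaced set U, small U first (add the entries for U minus each lowest piece of U):
  |U|=1: {7}:1  {9}:1
  |U|=2: {6,7}:1  {7,9}:2  {8,9}:1
  |U|=3: {3,8,9}:1  {5,6,7}:1  {6,7,9}:3  {7,8,9}:3
  |U|=4: {3,7,8,9}:4  {4,5,6,7}:1  {5,6,7,9}:4  {6,7,8,9}:6
  |U|=5: {3,6,7,8,9}:10  {4,5,6,7,9}:5  {5,6,7,8,9}:10
  |U|=6: {3,5,6,7,8,9}:20  {4,5,6,7,8,9}:15
  |U|=7: {2,3,5,6,7,8,9}:20  {3,4,5,6,7,8,9}:35
  |U|=8: {1,2,3,5,6,7,8,9}:20  {2,3,4,5,6,7,8,9}:55
  start at 0(f): 75
  start at 4(d): 20
sum over floor = 95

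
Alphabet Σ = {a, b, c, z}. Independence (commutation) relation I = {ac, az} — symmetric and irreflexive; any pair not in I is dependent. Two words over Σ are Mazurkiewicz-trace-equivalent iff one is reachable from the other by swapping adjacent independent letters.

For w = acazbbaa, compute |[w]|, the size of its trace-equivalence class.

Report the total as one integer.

piece 0:a — minimal
piece 1:c — minimal
piece 2:a rests on {0:a}
piece 3:z rests on {1:c}
piece 4:b rests on {2:a, 3:z}
piece 5:b rests on {4:b}
piece 6:a rests on {5:b}
piece 7:a rests on {6:a}
minimal pieces: {0:a, 1:c}
ways to finish when only these pieces remain (= sum over removing one remaining piece with nothing left below it):
  1 left: {7}→1
  2 left: {6,7}→1
  3 left: {5,6,7}→1
  4 left: {4,5,6,7}→1
  5 left: {2,4,5,6,7}→1  {3,4,5,6,7}→1
  6 left: {0,2,4,5,6,7}→1  {1,3,4,5,6,7}→1  {2,3,4,5,6,7}→2
  placing 0:a first → 3 extensions
  placing 1:c first → 3 extensions
total linear extensions = 6

6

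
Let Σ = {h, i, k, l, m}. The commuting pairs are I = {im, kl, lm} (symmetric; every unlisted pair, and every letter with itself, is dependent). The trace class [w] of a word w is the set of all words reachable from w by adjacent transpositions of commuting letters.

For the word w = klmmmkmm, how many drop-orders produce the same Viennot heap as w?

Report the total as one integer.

drop 0:k onto floor
drop 1:l onto floor
drop 2:m onto {0:k}
drop 3:m onto {2:m}
drop 4:m onto {3:m}
drop 5:k onto {4:m}
drop 6:m onto {5:k}
drop 7:m onto {6:m}
ground layer = {0:k, 1:l}
drop-orders for the pieces not yet dropped (sum over which currently-grounded one goes next):
  1 to go: {1} 1  {7} 1
  2 to go: {1,7} 2  {6,7} 1
  3 to go: {1,6,7} 3  {5,6,7} 1
  4 to go: {1,5,6,7} 4  {4,5,6,7} 1
  5 to go: {1,4,5,6,7} 5  {3,4,5,6,7} 1
  6 to go: {1,3,4,5,6,7} 6  {2,3,4,5,6,7} 1
  if 0:k drops first: 7 orders
  if 1:l drops first: 1 orders
heap linearizations: 8

8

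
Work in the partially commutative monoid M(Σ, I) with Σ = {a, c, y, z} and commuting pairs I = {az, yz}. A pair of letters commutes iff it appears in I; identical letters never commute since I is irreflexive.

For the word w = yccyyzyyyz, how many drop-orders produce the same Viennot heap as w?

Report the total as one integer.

#0=y has no predecessor
#1=c depends on [0:y]
#2=c depends on [1:c]
#3=y depends on [2:c]
#4=y depends on [3:y]
#5=z depends on [2:c]
#6=y depends on [4:y]
#7=y depends on [6:y]
#8=y depends on [7:y]
#9=z depends on [5:z]
sources: [0:y]
N(rest) = Σ N(rest − s) over sources s of rest; N(one piece) = 1:
  size 1 → [8]=1  [9]=1
  size 2 → [5,9]=1  [7,8]=1  [8,9]=2
  size 3 → [5,8,9]=3  [6,7,8]=1  [7,8,9]=3
  size 4 → [4,6,7,8]=1  [5,7,8,9]=6  [6,7,8,9]=4
  size 5 → [3,4,6,7,8]=1  [4,6,7,8,9]=5  [5,6,7,8,9]=10
  size 6 → [3,4,6,7,8,9]=6  [4,5,6,7,8,9]=15
  size 7 → [3,4,5,6,7,8,9]=21
  size 8 → [2,3,4,5,6,7,8,9]=21
  first=0(y) contributes 21

21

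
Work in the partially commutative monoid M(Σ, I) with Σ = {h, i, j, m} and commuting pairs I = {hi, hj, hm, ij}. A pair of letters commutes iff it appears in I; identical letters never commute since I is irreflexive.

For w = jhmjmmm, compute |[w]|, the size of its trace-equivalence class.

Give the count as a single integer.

7

#0=j has no predecessor
#1=h has no predecessor
#2=m depends on [0:j]
#3=j depends on [2:m]
#4=m depends on [3:j]
#5=m depends on [4:m]
#6=m depends on [5:m]
sources: [0:j, 1:h]
N(rest) = Σ N(rest − s) over sources s of rest; N(one piece) = 1:
  size 1 → [1]=1  [6]=1
  size 2 → [1,6]=2  [5,6]=1
  size 3 → [1,5,6]=3  [4,5,6]=1
  size 4 → [1,4,5,6]=4  [3,4,5,6]=1
  size 5 → [1,3,4,5,6]=5  [2,3,4,5,6]=1
  first=0(j) contributes 6
  first=1(h) contributes 1
|[w]| = 7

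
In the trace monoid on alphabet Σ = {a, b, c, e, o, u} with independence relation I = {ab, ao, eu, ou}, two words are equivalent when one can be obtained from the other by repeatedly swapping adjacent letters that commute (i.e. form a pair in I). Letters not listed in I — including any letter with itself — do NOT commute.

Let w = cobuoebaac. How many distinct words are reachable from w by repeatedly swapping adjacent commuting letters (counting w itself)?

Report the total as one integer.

9

#0=c has no predecessor
#1=o depends on [0:c]
#2=b depends on [1:o]
#3=u depends on [2:b]
#4=o depends on [2:b]
#5=e depends on [4:o]
#6=b depends on [3:u, 5:e]
#7=a depends on [3:u, 5:e]
#8=a depends on [7:a]
#9=c depends on [6:b, 8:a]
sources: [0:c]
N(rest) = Σ N(rest − s) over sources s of rest; N(one piece) = 1:
  size 1 → [9]=1
  size 2 → [6,9]=1  [8,9]=1
  size 3 → [6,8,9]=2  [7,8,9]=1
  size 4 → [6,7,8,9]=3
  size 5 → [3,6,7,8,9]=3  [5,6,7,8,9]=3
  size 6 → [3,5,6,7,8,9]=6  [4,5,6,7,8,9]=3
  size 7 → [3,4,5,6,7,8,9]=9
  size 8 → [2,3,4,5,6,7,8,9]=9
  first=0(c) contributes 9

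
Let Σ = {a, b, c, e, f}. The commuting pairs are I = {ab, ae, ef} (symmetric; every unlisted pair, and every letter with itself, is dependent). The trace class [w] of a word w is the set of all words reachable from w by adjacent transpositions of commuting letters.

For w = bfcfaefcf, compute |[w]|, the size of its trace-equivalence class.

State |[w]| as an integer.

4

0(b) covers ∅
1(f) covers 0:b
2(c) covers 1:f
3(f) covers 2:c
4(a) covers 3:f
5(e) covers 2:c
6(f) covers 4:a
7(c) covers 5:e, 6:f
8(f) covers 7:c
floor of heap: 0:b
completions by unplaced set U, small U first (add the entries for U minus each lowest piece of U):
  |U|=1: {8}:1
  |U|=2: {7,8}:1
  |U|=3: {5,7,8}:1  {6,7,8}:1
  |U|=4: {4,6,7,8}:1  {5,6,7,8}:2
  |U|=5: {3,4,6,7,8}:1  {4,5,6,7,8}:3
  |U|=6: {3,4,5,6,7,8}:4
  |U|=7: {2,3,4,5,6,7,8}:4
  start at 0(b): 4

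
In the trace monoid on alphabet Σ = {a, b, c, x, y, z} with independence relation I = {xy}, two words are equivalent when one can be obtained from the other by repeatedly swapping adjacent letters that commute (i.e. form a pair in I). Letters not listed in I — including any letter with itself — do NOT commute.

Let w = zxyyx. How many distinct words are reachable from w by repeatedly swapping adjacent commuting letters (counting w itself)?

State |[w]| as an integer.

6

0(z) covers ∅
1(x) covers 0:z
2(y) covers 0:z
3(y) covers 2:y
4(x) covers 1:x
floor of heap: 0:z
completions by unplaced set U, small U first (add the entries for U minus each lowest piece of U):
  |U|=1: {3}:1  {4}:1
  |U|=2: {1,4}:1  {2,3}:1  {3,4}:2
  |U|=3: {1,3,4}:3  {2,3,4}:3
  start at 0(z): 6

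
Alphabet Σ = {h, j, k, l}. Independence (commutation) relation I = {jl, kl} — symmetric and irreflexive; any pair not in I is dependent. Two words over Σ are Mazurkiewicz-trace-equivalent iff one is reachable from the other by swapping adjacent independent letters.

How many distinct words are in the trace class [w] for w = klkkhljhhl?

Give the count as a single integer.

8

0(k) covers ∅
1(l) covers ∅
2(k) covers 0:k
3(k) covers 2:k
4(h) covers 1:l, 3:k
5(l) covers 4:h
6(j) covers 4:h
7(h) covers 5:l, 6:j
8(h) covers 7:h
9(l) covers 8:h
floor of heap: 0:k, 1:l
completions by unplaced set U, small U first (add the entries for U minus each lowest piece of U):
  |U|=1: {9}:1
  |U|=2: {8,9}:1
  |U|=3: {7,8,9}:1
  |U|=4: {5,7,8,9}:1  {6,7,8,9}:1
  |U|=5: {5,6,7,8,9}:2
  |U|=6: {4,5,6,7,8,9}:2
  |U|=7: {1,4,5,6,7,8,9}:2  {3,4,5,6,7,8,9}:2
  |U|=8: {1,3,4,5,6,7,8,9}:4  {2,3,4,5,6,7,8,9}:2
  start at 0(k): 6
  start at 1(l): 2
sum over floor = 8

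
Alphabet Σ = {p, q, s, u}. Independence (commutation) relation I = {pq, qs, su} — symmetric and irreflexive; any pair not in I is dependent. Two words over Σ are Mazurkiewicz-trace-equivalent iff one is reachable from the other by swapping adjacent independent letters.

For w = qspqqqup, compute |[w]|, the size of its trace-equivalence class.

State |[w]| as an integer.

piece 0:q — minimal
piece 1:s — minimal
piece 2:p rests on {1:s}
piece 3:q rests on {0:q}
piece 4:q rests on {3:q}
piece 5:q rests on {4:q}
piece 6:u rests on {2:p, 5:q}
piece 7:p rests on {6:u}
minimal pieces: {0:q, 1:s}
ways to finish when only these pieces remain (= sum over removing one remaining piece with nothing left below it):
  1 left: {7}→1
  2 left: {6,7}→1
  3 left: {2,6,7}→1  {5,6,7}→1
  4 left: {1,2,6,7}→1  {2,5,6,7}→2  {4,5,6,7}→1
  5 left: {1,2,5,6,7}→3  {2,4,5,6,7}→3  {3,4,5,6,7}→1
  6 left: {0,3,4,5,6,7}→1  {1,2,4,5,6,7}→6  {2,3,4,5,6,7}→4
  placing 0:q first → 10 extensions
  placing 1:s first → 5 extensions
total linear extensions = 15

15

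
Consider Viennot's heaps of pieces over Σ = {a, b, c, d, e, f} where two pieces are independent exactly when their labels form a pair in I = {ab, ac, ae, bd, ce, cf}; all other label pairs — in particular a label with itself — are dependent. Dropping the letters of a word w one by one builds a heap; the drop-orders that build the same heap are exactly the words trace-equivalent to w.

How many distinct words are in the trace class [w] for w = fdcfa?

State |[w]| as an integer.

3

drop 0:f onto floor
drop 1:d onto {0:f}
drop 2:c onto {1:d}
drop 3:f onto {1:d}
drop 4:a onto {3:f}
ground layer = {0:f}
drop-orders for the pieces not yet dropped (sum over which currently-grounded one goes next):
  1 to go: {2} 1  {4} 1
  2 to go: {2,4} 2  {3,4} 1
  3 to go: {2,3,4} 3
  if 0:f drops first: 3 orders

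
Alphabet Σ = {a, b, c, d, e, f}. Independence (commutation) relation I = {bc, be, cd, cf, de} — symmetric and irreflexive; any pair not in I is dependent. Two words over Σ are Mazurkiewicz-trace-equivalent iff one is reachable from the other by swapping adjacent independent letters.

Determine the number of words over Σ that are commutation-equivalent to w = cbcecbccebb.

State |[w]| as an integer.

330

0(c) covers ∅
1(b) covers ∅
2(c) covers 0:c
3(e) covers 2:c
4(c) covers 3:e
5(b) covers 1:b
6(c) covers 4:c
7(c) covers 6:c
8(e) covers 7:c
9(b) covers 5:b
10(b) covers 9:b
floor of heap: 0:c, 1:b
completions by unplaced set U, small U first (add the entries for U minus each lowest piece of U):
  |U|=1: {8}:1  {10}:1
  |U|=2: {7,8}:1  {8,10}:2  {9,10}:1
  |U|=3: {5,9,10}:1  {6,7,8}:1  {7,8,10}:3  {8,9,10}:3
  |U|=4: {1,5,9,10}:1  {4,6,7,8}:1  {5,8,9,10}:4  {6,7,8,10}:4  {7,8,9,10}:6
  |U|=5: {1,5,8,9,10}:5  {3,4,6,7,8}:1  {4,6,7,8,10}:5  {5,7,8,9,10}:10  {6,7,8,9,10}:10
  |U|=6: {1,5,7,8,9,10}:15  {2,3,4,6,7,8}:1  {3,4,6,7,8,10}:6  {4,6,7,8,9,10}:15  {5,6,7,8,9,10}:20
  |U|=7: {0,2,3,4,6,7,8}:1  {1,5,6,7,8,9,10}:35  {2,3,4,6,7,8,10}:7  {3,4,6,7,8,9,10}:21  {4,5,6,7,8,9,10}:35
  |U|=8: {0,2,3,4,6,7,8,10}:8  {1,4,5,6,7,8,9,10}:70  {2,3,4,6,7,8,9,10}:28  {3,4,5,6,7,8,9,10}:56
  |U|=9: {0,2,3,4,6,7,8,9,10}:36  {1,3,4,5,6,7,8,9,10}:126  {2,3,4,5,6,7,8,9,10}:84
  start at 0(c): 210
  start at 1(b): 120
sum over floor = 330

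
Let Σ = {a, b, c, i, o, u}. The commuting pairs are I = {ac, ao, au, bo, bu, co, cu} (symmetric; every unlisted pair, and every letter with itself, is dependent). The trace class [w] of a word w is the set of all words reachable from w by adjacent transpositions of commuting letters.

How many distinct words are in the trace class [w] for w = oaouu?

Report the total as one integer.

5

0(o) covers ∅
1(a) covers ∅
2(o) covers 0:o
3(u) covers 2:o
4(u) covers 3:u
floor of heap: 0:o, 1:a
completions by unplaced set U, small U first (add the entries for U minus each lowest piece of U):
  |U|=1: {1}:1  {4}:1
  |U|=2: {1,4}:2  {3,4}:1
  |U|=3: {1,3,4}:3  {2,3,4}:1
  start at 0(o): 4
  start at 1(a): 1
sum over floor = 5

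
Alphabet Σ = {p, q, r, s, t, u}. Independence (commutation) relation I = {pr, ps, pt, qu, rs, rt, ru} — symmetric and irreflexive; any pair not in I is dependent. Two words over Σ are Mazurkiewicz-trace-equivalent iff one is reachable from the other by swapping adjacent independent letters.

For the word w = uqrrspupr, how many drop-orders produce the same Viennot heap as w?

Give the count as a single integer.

piece 0:u — minimal
piece 1:q — minimal
piece 2:r rests on {1:q}
piece 3:r rests on {2:r}
piece 4:s rests on {0:u, 1:q}
piece 5:p rests on {0:u, 1:q}
piece 6:u rests on {4:s, 5:p}
piece 7:p rests on {6:u}
piece 8:r rests on {3:r}
minimal pieces: {0:u, 1:q}
ways to finish when only these pieces remain (= sum over removing one remaining piece with nothing left below it):
  1 left: {7}→1  {8}→1
  2 left: {3,8}→1  {6,7}→1  {7,8}→2
  3 left: {2,3,8}→1  {3,7,8}→3  {4,6,7}→1  {5,6,7}→1  {6,7,8}→3
  4 left: {2,3,7,8}→4  {3,6,7,8}→6  {4,5,6,7}→2  {4,6,7,8}→4  {5,6,7,8}→4
  5 left: {0,4,5,6,7}→2  {2,3,6,7,8}→10  {3,4,6,7,8}→10  {3,5,6,7,8}→10  {4,5,6,7,8}→10
  6 left: {0,4,5,6,7,8}→12  {2,3,4,6,7,8}→20  {2,3,5,6,7,8}→20  {3,4,5,6,7,8}→30
  7 left: {0,3,4,5,6,7,8}→42  {2,3,4,5,6,7,8}→70
  placing 0:u first → 70 extensions
  placing 1:q first → 112 extensions
total linear extensions = 182

182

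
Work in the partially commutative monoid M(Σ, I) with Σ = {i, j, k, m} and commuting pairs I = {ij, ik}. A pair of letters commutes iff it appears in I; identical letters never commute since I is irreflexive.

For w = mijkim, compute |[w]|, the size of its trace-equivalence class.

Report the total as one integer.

6

piece 0:m — minimal
piece 1:i rests on {0:m}
piece 2:j rests on {0:m}
piece 3:k rests on {2:j}
piece 4:i rests on {1:i}
piece 5:m rests on {3:k, 4:i}
minimal pieces: {0:m}
ways to finish when only these pieces remain (= sum over removing one remaining piece with nothing left below it):
  1 left: {5}→1
  2 left: {3,5}→1  {4,5}→1
  3 left: {1,4,5}→1  {2,3,5}→1  {3,4,5}→2
  4 left: {1,3,4,5}→3  {2,3,4,5}→3
  placing 0:m first → 6 extensions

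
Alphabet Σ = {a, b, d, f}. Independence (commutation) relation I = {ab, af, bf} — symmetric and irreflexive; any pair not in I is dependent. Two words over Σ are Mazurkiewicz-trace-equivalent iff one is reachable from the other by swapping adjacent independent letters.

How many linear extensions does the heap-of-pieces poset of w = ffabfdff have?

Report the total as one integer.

20

drop 0:f onto floor
drop 1:f onto {0:f}
drop 2:a onto floor
drop 3:b onto floor
drop 4:f onto {1:f}
drop 5:d onto {2:a, 3:b, 4:f}
drop 6:f onto {5:d}
drop 7:f onto {6:f}
ground layer = {0:f, 2:a, 3:b}
drop-orders for the pieces not yet dropped (sum over which currently-grounded one goes next):
  1 to go: {7} 1
  2 to go: {6,7} 1
  3 to go: {5,6,7} 1
  4 to go: {2,5,6,7} 1  {3,5,6,7} 1  {4,5,6,7} 1
  5 to go: {1,4,5,6,7} 1  {2,3,5,6,7} 2  {2,4,5,6,7} 2  {3,4,5,6,7} 2
  6 to go: {0,1,4,5,6,7} 1  {1,2,4,5,6,7} 3  {1,3,4,5,6,7} 3  {2,3,4,5,6,7} 6
  if 0:f drops first: 12 orders
  if 2:a drops first: 4 orders
  if 3:b drops first: 4 orders
heap linearizations: 20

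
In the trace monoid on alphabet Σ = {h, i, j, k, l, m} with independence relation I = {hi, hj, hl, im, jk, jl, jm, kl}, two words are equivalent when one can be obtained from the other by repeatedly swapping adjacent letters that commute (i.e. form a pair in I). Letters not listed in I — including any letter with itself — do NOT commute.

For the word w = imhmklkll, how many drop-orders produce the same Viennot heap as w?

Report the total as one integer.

40

drop 0:i onto floor
drop 1:m onto floor
drop 2:h onto {1:m}
drop 3:m onto {2:h}
drop 4:k onto {0:i, 3:m}
drop 5:l onto {0:i, 3:m}
drop 6:k onto {4:k}
drop 7:l onto {5:l}
drop 8:l onto {7:l}
ground layer = {0:i, 1:m}
drop-orders for the pieces not yet dropped (sum over which currently-grounded one goes next):
  1 to go: {6} 1  {8} 1
  2 to go: {4,6} 1  {6,8} 2  {7,8} 1
  3 to go: {4,6,8} 3  {5,7,8} 1  {6,7,8} 3
  4 to go: {4,6,7,8} 6  {5,6,7,8} 4
  5 to go: {4,5,6,7,8} 10
  6 to go: {0,4,5,6,7,8} 10  {3,4,5,6,7,8} 10
  7 to go: {0,3,4,5,6,7,8} 20  {2,3,4,5,6,7,8} 10
  if 0:i drops first: 10 orders
  if 1:m drops first: 30 orders
heap linearizations: 40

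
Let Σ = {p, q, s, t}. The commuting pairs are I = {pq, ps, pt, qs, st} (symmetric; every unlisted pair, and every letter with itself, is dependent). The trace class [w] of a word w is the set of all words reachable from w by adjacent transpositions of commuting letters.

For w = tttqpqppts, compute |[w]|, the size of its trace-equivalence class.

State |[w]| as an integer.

840

0(t) covers ∅
1(t) covers 0:t
2(t) covers 1:t
3(q) covers 2:t
4(p) covers ∅
5(q) covers 3:q
6(p) covers 4:p
7(p) covers 6:p
8(t) covers 5:q
9(s) covers ∅
floor of heap: 0:t, 4:p, 9:s
completions by unplaced set U, small U first (add the entries for U minus each lowest piece of U):
  |U|=1: {7}:1  {8}:1  {9}:1
  |U|=2: {5,8}:1  {6,7}:1  {7,8}:2  {7,9}:2  {8,9}:2
  |U|=3: {3,5,8}:1  {4,6,7}:1  {5,7,8}:3  {5,8,9}:3  {6,7,8}:3  {6,7,9}:3  {7,8,9}:6
  |U|=4: {2,3,5,8}:1  {3,5,7,8}:4  {3,5,8,9}:4  {4,6,7,8}:4  {4,6,7,9}:4  {5,6,7,8}:6  {5,7,8,9}:12  {6,7,8,9}:12
  |U|=5: {1,2,3,5,8}:1  {2,3,5,7,8}:5  {2,3,5,8,9}:5  {3,5,6,7,8}:10  {3,5,7,8,9}:20  {4,5,6,7,8}:10  {4,6,7,8,9}:20  {5,6,7,8,9}:30
  |U|=6: {0,1,2,3,5,8}:1  {1,2,3,5,7,8}:6  {1,2,3,5,8,9}:6  {2,3,5,6,7,8}:15  {2,3,5,7,8,9}:30  {3,4,5,6,7,8}:20  {3,5,6,7,8,9}:60  {4,5,6,7,8,9}:60
  |U|=7: {0,1,2,3,5,7,8}:7  {0,1,2,3,5,8,9}:7  {1,2,3,5,6,7,8}:21  {1,2,3,5,7,8,9}:42  {2,3,4,5,6,7,8}:35  {2,3,5,6,7,8,9}:105  {3,4,5,6,7,8,9}:140
  |U|=8: {0,1,2,3,5,6,7,8}:28  {0,1,2,3,5,7,8,9}:56  {1,2,3,4,5,6,7,8}:56  {1,2,3,5,6,7,8,9}:168  {2,3,4,5,6,7,8,9}:280
  start at 0(t): 504
  start at 4(p): 252
  start at 9(s): 84
sum over floor = 840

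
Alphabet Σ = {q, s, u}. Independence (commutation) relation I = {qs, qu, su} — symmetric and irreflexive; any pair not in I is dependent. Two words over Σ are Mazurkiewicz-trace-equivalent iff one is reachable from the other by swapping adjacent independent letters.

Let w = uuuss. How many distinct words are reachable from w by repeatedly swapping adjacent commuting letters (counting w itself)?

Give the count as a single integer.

10

drop 0:u onto floor
drop 1:u onto {0:u}
drop 2:u onto {1:u}
drop 3:s onto floor
drop 4:s onto {3:s}
ground layer = {0:u, 3:s}
drop-orders for the pieces not yet dropped (sum over which currently-grounded one goes next):
  1 to go: {2} 1  {4} 1
  2 to go: {1,2} 1  {2,4} 2  {3,4} 1
  3 to go: {0,1,2} 1  {1,2,4} 3  {2,3,4} 3
  if 0:u drops first: 6 orders
  if 3:s drops first: 4 orders
heap linearizations: 10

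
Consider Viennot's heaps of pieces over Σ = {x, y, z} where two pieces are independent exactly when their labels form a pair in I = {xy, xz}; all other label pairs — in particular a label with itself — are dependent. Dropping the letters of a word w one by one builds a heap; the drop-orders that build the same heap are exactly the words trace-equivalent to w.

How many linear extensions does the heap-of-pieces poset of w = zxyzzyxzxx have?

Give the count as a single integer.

210

#0=z has no predecessor
#1=x has no predecessor
#2=y depends on [0:z]
#3=z depends on [2:y]
#4=z depends on [3:z]
#5=y depends on [4:z]
#6=x depends on [1:x]
#7=z depends on [5:y]
#8=x depends on [6:x]
#9=x depends on [8:x]
sources: [0:z, 1:x]
N(rest) = Σ N(rest − s) over sources s of rest; N(one piece) = 1:
  size 1 → [7]=1  [9]=1
  size 2 → [5,7]=1  [7,9]=2  [8,9]=1
  size 3 → [4,5,7]=1  [5,7,9]=3  [6,8,9]=1  [7,8,9]=3
  size 4 → [1,6,8,9]=1  [3,4,5,7]=1  [4,5,7,9]=4  [5,7,8,9]=6  [6,7,8,9]=4
  size 5 → [1,6,7,8,9]=5  [2,3,4,5,7]=1  [3,4,5,7,9]=5  [4,5,7,8,9]=10  [5,6,7,8,9]=10
  size 6 → [0,2,3,4,5,7]=1  [1,5,6,7,8,9]=15  [2,3,4,5,7,9]=6  [3,4,5,7,8,9]=15  [4,5,6,7,8,9]=20
  size 7 → [0,2,3,4,5,7,9]=7  [1,4,5,6,7,8,9]=35  [2,3,4,5,7,8,9]=21  [3,4,5,6,7,8,9]=35
  size 8 → [0,2,3,4,5,7,8,9]=28  [1,3,4,5,6,7,8,9]=70  [2,3,4,5,6,7,8,9]=56
  first=0(z) contributes 126
  first=1(x) contributes 84
|[w]| = 210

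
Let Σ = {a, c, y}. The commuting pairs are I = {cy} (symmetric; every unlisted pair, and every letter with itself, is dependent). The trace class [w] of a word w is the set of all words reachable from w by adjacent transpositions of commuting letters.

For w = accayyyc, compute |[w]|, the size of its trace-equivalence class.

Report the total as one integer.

4

0(a) covers ∅
1(c) covers 0:a
2(c) covers 1:c
3(a) covers 2:c
4(y) covers 3:a
5(y) covers 4:y
6(y) covers 5:y
7(c) covers 3:a
floor of heap: 0:a
completions by unplaced set U, small U first (add the entries for U minus each lowest piece of U):
  |U|=1: {6}:1  {7}:1
  |U|=2: {5,6}:1  {6,7}:2
  |U|=3: {4,5,6}:1  {5,6,7}:3
  |U|=4: {4,5,6,7}:4
  |U|=5: {3,4,5,6,7}:4
  |U|=6: {2,3,4,5,6,7}:4
  start at 0(a): 4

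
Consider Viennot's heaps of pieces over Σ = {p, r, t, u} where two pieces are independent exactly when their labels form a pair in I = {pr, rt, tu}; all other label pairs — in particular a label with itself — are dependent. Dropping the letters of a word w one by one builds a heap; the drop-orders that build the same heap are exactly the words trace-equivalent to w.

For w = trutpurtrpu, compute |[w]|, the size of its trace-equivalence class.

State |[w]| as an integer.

54

0(t) covers ∅
1(r) covers ∅
2(u) covers 1:r
3(t) covers 0:t
4(p) covers 2:u, 3:t
5(u) covers 4:p
6(r) covers 5:u
7(t) covers 4:p
8(r) covers 6:r
9(p) covers 5:u, 7:t
10(u) covers 8:r, 9:p
floor of heap: 0:t, 1:r
completions by unplaced set U, small U first (add the entries for U minus each lowest piece of U):
  |U|=1: {10}:1
  |U|=2: {8,10}:1  {9,10}:1
  |U|=3: {6,8,10}:1  {7,9,10}:1  {8,9,10}:2
  |U|=4: {6,8,9,10}:3  {7,8,9,10}:3
  |U|=5: {5,6,8,9,10}:3  {6,7,8,9,10}:6
  |U|=6: {5,6,7,8,9,10}:9
  |U|=7: {4,5,6,7,8,9,10}:9
  |U|=8: {2,4,5,6,7,8,9,10}:9  {3,4,5,6,7,8,9,10}:9
  |U|=9: {0,3,4,5,6,7,8,9,10}:9  {1,2,4,5,6,7,8,9,10}:9  {2,3,4,5,6,7,8,9,10}:18
  start at 0(t): 27
  start at 1(r): 27
sum over floor = 54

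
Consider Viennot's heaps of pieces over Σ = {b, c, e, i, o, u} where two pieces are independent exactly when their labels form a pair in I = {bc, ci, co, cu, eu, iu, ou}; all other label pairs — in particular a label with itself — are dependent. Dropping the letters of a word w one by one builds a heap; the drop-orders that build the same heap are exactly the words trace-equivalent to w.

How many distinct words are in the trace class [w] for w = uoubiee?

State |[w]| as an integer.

piece 0:u — minimal
piece 1:o — minimal
piece 2:u rests on {0:u}
piece 3:b rests on {1:o, 2:u}
piece 4:i rests on {3:b}
piece 5:e rests on {4:i}
piece 6:e rests on {5:e}
minimal pieces: {0:u, 1:o}
ways to finish when only these pieces remain (= sum over removing one remaining piece with nothing left below it):
  1 left: {6}→1
  2 left: {5,6}→1
  3 left: {4,5,6}→1
  4 left: {3,4,5,6}→1
  5 left: {1,3,4,5,6}→1  {2,3,4,5,6}→1
  placing 0:u first → 2 extensions
  placing 1:o first → 1 extensions
total linear extensions = 3

3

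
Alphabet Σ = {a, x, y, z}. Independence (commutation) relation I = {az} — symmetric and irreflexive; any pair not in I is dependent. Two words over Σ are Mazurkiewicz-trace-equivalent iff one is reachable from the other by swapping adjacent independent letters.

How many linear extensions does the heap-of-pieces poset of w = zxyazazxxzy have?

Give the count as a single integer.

#0=z has no predecessor
#1=x depends on [0:z]
#2=y depends on [1:x]
#3=a depends on [2:y]
#4=z depends on [2:y]
#5=a depends on [3:a]
#6=z depends on [4:z]
#7=x depends on [5:a, 6:z]
#8=x depends on [7:x]
#9=z depends on [8:x]
#10=y depends on [9:z]
sources: [0:z]
N(rest) = Σ N(rest − s) over sources s of rest; N(one piece) = 1:
  size 1 → [10]=1
  size 2 → [9,10]=1
  size 3 → [8,9,10]=1
  size 4 → [7,8,9,10]=1
  size 5 → [5,7,8,9,10]=1  [6,7,8,9,10]=1
  size 6 → [3,5,7,8,9,10]=1  [4,6,7,8,9,10]=1  [5,6,7,8,9,10]=2
  size 7 → [3,5,6,7,8,9,10]=3  [4,5,6,7,8,9,10]=3
  size 8 → [3,4,5,6,7,8,9,10]=6
  size 9 → [2,3,4,5,6,7,8,9,10]=6
  first=0(z) contributes 6

6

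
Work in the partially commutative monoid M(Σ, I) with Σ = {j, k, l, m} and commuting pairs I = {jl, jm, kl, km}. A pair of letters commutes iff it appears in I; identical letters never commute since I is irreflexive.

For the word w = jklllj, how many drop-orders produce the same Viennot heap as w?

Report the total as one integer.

0(j) covers ∅
1(k) covers 0:j
2(l) covers ∅
3(l) covers 2:l
4(l) covers 3:l
5(j) covers 1:k
floor of heap: 0:j, 2:l
completions by unplaced set U, small U first (add the entries for U minus each lowest piece of U):
  |U|=1: {4}:1  {5}:1
  |U|=2: {1,5}:1  {3,4}:1  {4,5}:2
  |U|=3: {0,1,5}:1  {1,4,5}:3  {2,3,4}:1  {3,4,5}:3
  |U|=4: {0,1,4,5}:4  {1,3,4,5}:6  {2,3,4,5}:4
  start at 0(j): 10
  start at 2(l): 10
sum over floor = 20

20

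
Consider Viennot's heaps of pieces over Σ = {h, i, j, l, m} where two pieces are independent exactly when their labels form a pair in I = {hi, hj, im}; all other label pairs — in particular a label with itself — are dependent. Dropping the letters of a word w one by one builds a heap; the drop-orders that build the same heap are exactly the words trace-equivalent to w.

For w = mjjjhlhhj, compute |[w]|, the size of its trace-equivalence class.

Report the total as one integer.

12

piece 0:m — minimal
piece 1:j rests on {0:m}
piece 2:j rests on {1:j}
piece 3:j rests on {2:j}
piece 4:h rests on {0:m}
piece 5:l rests on {3:j, 4:h}
piece 6:h rests on {5:l}
piece 7:h rests on {6:h}
piece 8:j rests on {5:l}
minimal pieces: {0:m}
ways to finish when only these pieces remain (= sum over removing one remaining piece with nothing left below it):
  1 left: {7}→1  {8}→1
  2 left: {6,7}→1  {7,8}→2
  3 left: {6,7,8}→3
  4 left: {5,6,7,8}→3
  5 left: {3,5,6,7,8}→3  {4,5,6,7,8}→3
  6 left: {2,3,5,6,7,8}→3  {3,4,5,6,7,8}→6
  7 left: {1,2,3,5,6,7,8}→3  {2,3,4,5,6,7,8}→9
  placing 0:m first → 12 extensions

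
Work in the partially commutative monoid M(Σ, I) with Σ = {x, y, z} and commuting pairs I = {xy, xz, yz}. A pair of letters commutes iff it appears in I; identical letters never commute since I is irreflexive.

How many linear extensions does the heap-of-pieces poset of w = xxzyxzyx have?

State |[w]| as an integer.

0(x) covers ∅
1(x) covers 0:x
2(z) covers ∅
3(y) covers ∅
4(x) covers 1:x
5(z) covers 2:z
6(y) covers 3:y
7(x) covers 4:x
floor of heap: 0:x, 2:z, 3:y
completions by unplaced set U, small U first (add the entries for U minus each lowest piece of U):
  |U|=1: {5}:1  {6}:1  {7}:1
  |U|=2: {2,5}:1  {3,6}:1  {4,7}:1  {5,6}:2  {5,7}:2  {6,7}:2
  |U|=3: {1,4,7}:1  {2,5,6}:3  {2,5,7}:3  {3,5,6}:3  {3,6,7}:3  {4,5,7}:3  {4,6,7}:3  {5,6,7}:6
  |U|=4: {0,1,4,7}:1  {1,4,5,7}:4  {1,4,6,7}:4  {2,3,5,6}:6  {2,4,5,7}:6  {2,5,6,7}:12  {3,4,6,7}:6  {3,5,6,7}:12  {4,5,6,7}:12
  |U|=5: {0,1,4,5,7}:5  {0,1,4,6,7}:5  {1,2,4,5,7}:10  {1,3,4,6,7}:10  {1,4,5,6,7}:20  {2,3,5,6,7}:30  {2,4,5,6,7}:30  {3,4,5,6,7}:30
  |U|=6: {0,1,2,4,5,7}:15  {0,1,3,4,6,7}:15  {0,1,4,5,6,7}:30  {1,2,4,5,6,7}:60  {1,3,4,5,6,7}:60  {2,3,4,5,6,7}:90
  start at 0(x): 210
  start at 2(z): 105
  start at 3(y): 105
sum over floor = 420

420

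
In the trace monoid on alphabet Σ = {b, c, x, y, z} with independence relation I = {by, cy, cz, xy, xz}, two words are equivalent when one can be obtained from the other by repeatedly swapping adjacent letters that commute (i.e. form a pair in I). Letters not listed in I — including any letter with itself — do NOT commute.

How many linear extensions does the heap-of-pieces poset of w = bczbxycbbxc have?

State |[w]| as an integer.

#0=b has no predecessor
#1=c depends on [0:b]
#2=z depends on [0:b]
#3=b depends on [1:c, 2:z]
#4=x depends on [3:b]
#5=y depends on [2:z]
#6=c depends on [4:x]
#7=b depends on [6:c]
#8=b depends on [7:b]
#9=x depends on [8:b]
#10=c depends on [9:x]
sources: [0:b]
N(rest) = Σ N(rest − s) over sources s of rest; N(one piece) = 1:
  size 1 → [5]=1  [10]=1
  size 2 → [5,10]=2  [9,10]=1
  size 3 → [5,9,10]=3  [8,9,10]=1
  size 4 → [5,8,9,10]=4  [7,8,9,10]=1
  size 5 → [5,7,8,9,10]=5  [6,7,8,9,10]=1
  size 6 → [4,6,7,8,9,10]=1  [5,6,7,8,9,10]=6
  size 7 → [3,4,6,7,8,9,10]=1  [4,5,6,7,8,9,10]=7
  size 8 → [1,3,4,6,7,8,9,10]=1  [3,4,5,6,7,8,9,10]=8
  size 9 → [1,3,4,5,6,7,8,9,10]=9  [2,3,4,5,6,7,8,9,10]=8
  first=0(b) contributes 17

17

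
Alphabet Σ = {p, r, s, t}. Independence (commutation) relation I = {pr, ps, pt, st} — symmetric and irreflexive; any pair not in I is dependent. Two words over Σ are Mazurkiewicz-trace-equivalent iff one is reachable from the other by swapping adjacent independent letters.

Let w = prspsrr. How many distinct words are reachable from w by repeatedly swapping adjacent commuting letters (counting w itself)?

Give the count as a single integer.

0(p) covers ∅
1(r) covers ∅
2(s) covers 1:r
3(p) covers 0:p
4(s) covers 2:s
5(r) covers 4:s
6(r) covers 5:r
floor of heap: 0:p, 1:r
completions by unplaced set U, small U first (add the entries for U minus each lowest piece of U):
  |U|=1: {3}:1  {6}:1
  |U|=2: {0,3}:1  {3,6}:2  {5,6}:1
  |U|=3: {0,3,6}:3  {3,5,6}:3  {4,5,6}:1
  |U|=4: {0,3,5,6}:6  {2,4,5,6}:1  {3,4,5,6}:4
  |U|=5: {0,3,4,5,6}:10  {1,2,4,5,6}:1  {2,3,4,5,6}:5
  start at 0(p): 6
  start at 1(r): 15
sum over floor = 21

21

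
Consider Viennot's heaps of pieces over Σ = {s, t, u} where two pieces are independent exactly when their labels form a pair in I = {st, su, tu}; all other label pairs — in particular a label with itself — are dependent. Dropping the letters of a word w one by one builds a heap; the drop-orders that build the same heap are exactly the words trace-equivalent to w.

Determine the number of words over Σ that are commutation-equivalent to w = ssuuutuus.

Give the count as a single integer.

#0=s has no predecessor
#1=s depends on [0:s]
#2=u has no predecessor
#3=u depends on [2:u]
#4=u depends on [3:u]
#5=t has no predecessor
#6=u depends on [4:u]
#7=u depends on [6:u]
#8=s depends on [1:s]
sources: [0:s, 2:u, 5:t]
N(rest) = Σ N(rest − s) over sources s of rest; N(one piece) = 1:
  size 1 → [5]=1  [7]=1  [8]=1
  size 2 → [1,8]=1  [5,7]=2  [5,8]=2  [6,7]=1  [7,8]=2
  size 3 → [0,1,8]=1  [1,5,8]=3  [1,7,8]=3  [4,6,7]=1  [5,6,7]=3  [5,7,8]=6  [6,7,8]=3
  size 4 → [0,1,5,8]=4  [0,1,7,8]=4  [1,5,7,8]=12  [1,6,7,8]=6  [3,4,6,7]=1  [4,5,6,7]=4  [4,6,7,8]=4  [5,6,7,8]=12
  size 5 → [0,1,5,7,8]=20  [0,1,6,7,8]=10  [1,4,6,7,8]=10  [1,5,6,7,8]=30  [2,3,4,6,7]=1  [3,4,5,6,7]=5  [3,4,6,7,8]=5  [4,5,6,7,8]=20
  size 6 → [0,1,4,6,7,8]=20  [0,1,5,6,7,8]=60  [1,3,4,6,7,8]=15  [1,4,5,6,7,8]=60  [2,3,4,5,6,7]=6  [2,3,4,6,7,8]=6  [3,4,5,6,7,8]=30
  size 7 → [0,1,3,4,6,7,8]=35  [0,1,4,5,6,7,8]=140  [1,2,3,4,6,7,8]=21  [1,3,4,5,6,7,8]=105  [2,3,4,5,6,7,8]=42
  first=0(s) contributes 168
  first=2(u) contributes 280
  first=5(t) contributes 56
|[w]| = 504

504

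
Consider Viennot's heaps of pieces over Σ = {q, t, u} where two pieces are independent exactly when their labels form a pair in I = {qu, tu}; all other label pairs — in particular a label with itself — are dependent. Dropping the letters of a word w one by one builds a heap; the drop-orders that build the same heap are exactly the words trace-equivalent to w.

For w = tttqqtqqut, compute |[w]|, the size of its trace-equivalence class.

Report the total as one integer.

10

drop 0:t onto floor
drop 1:t onto {0:t}
drop 2:t onto {1:t}
drop 3:q onto {2:t}
drop 4:q onto {3:q}
drop 5:t onto {4:q}
drop 6:q onto {5:t}
drop 7:q onto {6:q}
drop 8:u onto floor
drop 9:t onto {7:q}
ground layer = {0:t, 8:u}
drop-orders for the pieces not yet dropped (sum over which currently-grounded one goes next):
  1 to go: {8} 1  {9} 1
  2 to go: {7,9} 1  {8,9} 2
  3 to go: {6,7,9} 1  {7,8,9} 3
  4 to go: {5,6,7,9} 1  {6,7,8,9} 4
  5 to go: {4,5,6,7,9} 1  {5,6,7,8,9} 5
  6 to go: {3,4,5,6,7,9} 1  {4,5,6,7,8,9} 6
  7 to go: {2,3,4,5,6,7,9} 1  {3,4,5,6,7,8,9} 7
  8 to go: {1,2,3,4,5,6,7,9} 1  {2,3,4,5,6,7,8,9} 8
  if 0:t drops first: 9 orders
  if 8:u drops first: 1 orders
heap linearizations: 10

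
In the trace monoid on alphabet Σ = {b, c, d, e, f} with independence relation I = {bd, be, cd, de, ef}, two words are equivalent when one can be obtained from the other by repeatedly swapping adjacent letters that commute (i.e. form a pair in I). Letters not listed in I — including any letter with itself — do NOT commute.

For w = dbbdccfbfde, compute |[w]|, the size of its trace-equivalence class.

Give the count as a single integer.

81

#0=d has no predecessor
#1=b has no predecessor
#2=b depends on [1:b]
#3=d depends on [0:d]
#4=c depends on [2:b]
#5=c depends on [4:c]
#6=f depends on [3:d, 5:c]
#7=b depends on [6:f]
#8=f depends on [7:b]
#9=d depends on [8:f]
#10=e depends on [5:c]
sources: [0:d, 1:b]
N(rest) = Σ N(rest − s) over sources s of rest; N(one piece) = 1:
  size 1 → [9]=1  [10]=1
  size 2 → [8,9]=1  [9,10]=2
  size 3 → [7,8,9]=1  [8,9,10]=3
  size 4 → [6,7,8,9]=1  [7,8,9,10]=4
  size 5 → [3,6,7,8,9]=1  [6,7,8,9,10]=5
  size 6 → [0,3,6,7,8,9]=1  [3,6,7,8,9,10]=6  [5,6,7,8,9,10]=5
  size 7 → [0,3,6,7,8,9,10]=7  [3,5,6,7,8,9,10]=11  [4,5,6,7,8,9,10]=5
  size 8 → [0,3,5,6,7,8,9,10]=18  [2,4,5,6,7,8,9,10]=5  [3,4,5,6,7,8,9,10]=16
  size 9 → [0,3,4,5,6,7,8,9,10]=34  [1,2,4,5,6,7,8,9,10]=5  [2,3,4,5,6,7,8,9,10]=21
  first=0(d) contributes 26
  first=1(b) contributes 55
|[w]| = 81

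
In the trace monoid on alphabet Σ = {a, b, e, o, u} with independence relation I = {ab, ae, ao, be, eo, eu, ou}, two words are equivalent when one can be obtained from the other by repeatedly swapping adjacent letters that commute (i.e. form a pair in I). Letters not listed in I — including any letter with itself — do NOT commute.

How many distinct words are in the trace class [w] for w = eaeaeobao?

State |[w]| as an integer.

1680

drop 0:e onto floor
drop 1:a onto floor
drop 2:e onto {0:e}
drop 3:a onto {1:a}
drop 4:e onto {2:e}
drop 5:o onto floor
drop 6:b onto {5:o}
drop 7:a onto {3:a}
drop 8:o onto {6:b}
ground layer = {0:e, 1:a, 5:o}
drop-orders for the pieces not yet dropped (sum over which currently-grounded one goes next):
  1 to go: {4} 1  {7} 1  {8} 1
  2 to go: {2,4} 1  {3,7} 1  {4,7} 2  {4,8} 2  {6,8} 1  {7,8} 2
  3 to go: {0,2,4} 1  {1,3,7} 1  {2,4,7} 3  {2,4,8} 3  {3,4,7} 3  {3,7,8} 3  {4,6,8} 3  {4,7,8} 6  {5,6,8} 1  {6,7,8} 3
  4 to go: {0,2,4,7} 4  {0,2,4,8} 4  {1,3,4,7} 4  {1,3,7,8} 4  {2,3,4,7} 6  {2,4,6,8} 6  {2,4,7,8} 12  {3,4,7,8} 12  {3,6,7,8} 6  {4,5,6,8} 4  {4,6,7,8} 12  {5,6,7,8} 4
  5 to go: {0,2,3,4,7} 10  {0,2,4,6,8} 10  {0,2,4,7,8} 20  {1,2,3,4,7} 10  {1,3,4,7,8} 20  {1,3,6,7,8} 10  {2,3,4,7,8} 30  {2,4,5,6,8} 10  {2,4,6,7,8} 30  {3,4,6,7,8} 30  {3,5,6,7,8} 10  {4,5,6,7,8} 20
  6 to go: {0,1,2,3,4,7} 20  {0,2,3,4,7,8} 60  {0,2,4,5,6,8} 20  {0,2,4,6,7,8} 60  {1,2,3,4,7,8} 60  {1,3,4,6,7,8} 60  {1,3,5,6,7,8} 20  {2,3,4,6,7,8} 90  {2,4,5,6,7,8} 60  {3,4,5,6,7,8} 60
  7 to go: {0,1,2,3,4,7,8} 140  {0,2,3,4,6,7,8} 210  {0,2,4,5,6,7,8} 140  {1,2,3,4,6,7,8} 210  {1,3,4,5,6,7,8} 140  {2,3,4,5,6,7,8} 210
  if 0:e drops first: 560 orders
  if 1:a drops first: 560 orders
  if 5:o drops first: 560 orders
heap linearizations: 1680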